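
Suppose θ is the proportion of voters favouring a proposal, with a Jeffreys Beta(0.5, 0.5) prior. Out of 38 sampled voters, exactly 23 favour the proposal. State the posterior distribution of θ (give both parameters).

Posterior: Beta(23.5, 15.5)

Observing 23 successes and 15 failures updates Beta(0.5, 0.5) by adding the success and failure counts to the two shape parameters: α = 0.5+23 = 23.5, β = 0.5+15 = 15.5.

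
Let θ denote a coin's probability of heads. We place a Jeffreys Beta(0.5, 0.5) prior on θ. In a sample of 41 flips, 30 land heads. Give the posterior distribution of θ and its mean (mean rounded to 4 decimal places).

The binomial likelihood is conjugate to the Beta prior: with 30 successes and 11 failures, the posterior is Beta(0.5+30, 0.5+11) = Beta(30.5, 11.5).
E[θ | data] = 30.5/(30.5+11.5) = 0.7262.

Posterior: Beta(30.5, 11.5); mean ≈ 0.7262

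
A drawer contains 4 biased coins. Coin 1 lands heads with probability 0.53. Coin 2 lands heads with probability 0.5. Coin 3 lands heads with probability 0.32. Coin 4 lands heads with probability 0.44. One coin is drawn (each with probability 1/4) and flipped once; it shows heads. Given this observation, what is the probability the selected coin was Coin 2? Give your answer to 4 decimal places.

Tabulate prior·likelihood by source: [1] prior 0.25, lik 0.53, product 0.1325; [2] prior 0.25, lik 0.5, product 0.1250; [3] prior 0.25, lik 0.32, product 0.08000; [4] prior 0.25, lik 0.44, product 0.1100.
Normalizing constant = 0.44750; the posterior for Coin 2 is its product over the sum, 0.1250/0.44750 = 0.2793.

Posterior probability ≈ 0.2793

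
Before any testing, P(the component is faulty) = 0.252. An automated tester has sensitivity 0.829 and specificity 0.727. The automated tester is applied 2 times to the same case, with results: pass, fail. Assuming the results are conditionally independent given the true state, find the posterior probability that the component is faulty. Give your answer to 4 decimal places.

Let H be the event that the component is faulty; start with P(H) = 0.252. P('fail'|H) = 0.829, P('fail'|¬H) = 0.273.
Update on result 1 ('pass'): P(H) ← 0.171·0.2520 / (0.171·0.2520 + 0.727·0.7480) = 0.043092/0.58689 = 0.0734.
Update on result 2 ('fail'): P(H) ← 0.829·0.0734 / (0.829·0.0734 + 0.273·0.9266) = 0.060869/0.31382 = 0.1940.

Posterior P(H) ≈ 0.1940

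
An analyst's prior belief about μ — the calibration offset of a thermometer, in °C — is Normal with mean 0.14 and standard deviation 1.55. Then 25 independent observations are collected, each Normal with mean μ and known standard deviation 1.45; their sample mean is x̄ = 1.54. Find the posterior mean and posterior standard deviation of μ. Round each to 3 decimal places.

Posterior mean ≈ 1.493; posterior SD ≈ 0.285

With known σ, the Normal prior is conjugate. Weight on the data is w = (n/σ²)/(n/σ² + 1/τ₀²) = 11.8906/(11.8906+0.416233) = 0.96618.
Posterior mean = w·x̄ + (1−w)·μ₀ = 0.96618·1.54 + 0.033821·0.14 = 1.493. Posterior variance = 1/(11.8906+0.416233) = 0.0812556, so SD = 0.285.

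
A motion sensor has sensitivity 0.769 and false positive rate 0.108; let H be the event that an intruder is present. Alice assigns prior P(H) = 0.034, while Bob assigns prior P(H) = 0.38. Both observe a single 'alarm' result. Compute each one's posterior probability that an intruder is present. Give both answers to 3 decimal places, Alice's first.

Alice: 0.200; Bob: 0.814

The likelihood ratio for an 'alarm' result is 0.769/0.108 = 7.1204.
Alice: prior odds 0.034/0.966 = 0.035197; posterior odds 0.25061; posterior probability 0.200.
Bob: prior odds 0.38/0.62 = 0.61290; posterior odds 4.3641; posterior probability 0.814.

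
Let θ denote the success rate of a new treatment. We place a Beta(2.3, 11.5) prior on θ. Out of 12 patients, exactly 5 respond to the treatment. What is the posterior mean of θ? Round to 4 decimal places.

Observing 5 successes and 7 failures updates Beta(2.3, 11.5) by adding the success and failure counts to the two shape parameters: α = 2.3+5 = 7.3, β = 11.5+7 = 18.5.
E[θ | data] = 7.3/(7.3+18.5) = 0.2829.

Posterior mean ≈ 0.2829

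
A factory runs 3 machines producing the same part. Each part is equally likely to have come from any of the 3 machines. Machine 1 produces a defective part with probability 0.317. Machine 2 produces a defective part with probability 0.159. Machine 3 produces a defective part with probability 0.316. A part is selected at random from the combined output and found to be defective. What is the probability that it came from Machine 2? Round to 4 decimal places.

Posterior probability ≈ 0.2008

Tabulate prior·likelihood by source: [1] prior 0.333333, lik 0.317, product 0.1057; [2] prior 0.333333, lik 0.159, product 0.05300; [3] prior 0.333333, lik 0.316, product 0.1053.
Normalizing constant = 0.26400; the posterior for Machine 2 is its product over the sum, 0.05300/0.26400 = 0.2008.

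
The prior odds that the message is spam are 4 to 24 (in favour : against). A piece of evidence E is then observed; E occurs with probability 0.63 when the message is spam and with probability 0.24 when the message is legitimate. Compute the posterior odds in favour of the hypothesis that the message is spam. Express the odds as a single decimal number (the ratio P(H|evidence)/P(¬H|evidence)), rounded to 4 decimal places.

Posterior odds ≈ 0.4375

Prior odds = 4/24 = 0.16667. In log-odds, ln(0.16667) = -1.7918.
Add log likelihood ratio: ln(2.6250) = 0.96508.
Posterior log-odds = -0.82668, so posterior odds = exp(-0.82668) = 0.43750.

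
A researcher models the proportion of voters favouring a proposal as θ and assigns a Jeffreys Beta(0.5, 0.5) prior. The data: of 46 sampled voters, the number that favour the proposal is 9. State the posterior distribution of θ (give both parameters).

Observing 9 successes and 37 failures updates Beta(0.5, 0.5) by adding the success and failure counts to the two shape parameters: α = 0.5+9 = 9.5, β = 0.5+37 = 37.5.

Posterior: Beta(9.5, 37.5)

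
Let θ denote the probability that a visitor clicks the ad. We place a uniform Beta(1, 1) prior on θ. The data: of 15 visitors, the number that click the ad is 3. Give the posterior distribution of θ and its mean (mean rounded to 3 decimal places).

Posterior: Beta(4, 13); mean ≈ 0.235

The binomial likelihood is conjugate to the Beta prior: with 3 successes and 12 failures, the posterior is Beta(1+3, 1+12) = Beta(4, 13).
E[θ | data] = 4/(4+13) = 0.235.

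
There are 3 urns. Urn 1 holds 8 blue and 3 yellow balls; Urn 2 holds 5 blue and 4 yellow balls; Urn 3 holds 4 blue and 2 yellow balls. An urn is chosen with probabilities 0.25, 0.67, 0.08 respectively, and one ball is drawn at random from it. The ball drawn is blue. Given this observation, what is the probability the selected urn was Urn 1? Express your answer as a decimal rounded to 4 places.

P(blue|Urn 1) = 0.7273; P(blue|Urn 2) = 0.5556; P(blue|Urn 3) = 0.6667.
Prior × likelihood for each source: 0.25·0.7273=0.1818, 0.67·0.5556=0.3722, 0.08·0.6667=0.05333. Summing gives P(blue) = 0.60737.
P(Urn 1 | blue) = 0.1818 / 0.60737 = 0.2994.

Posterior probability ≈ 0.2994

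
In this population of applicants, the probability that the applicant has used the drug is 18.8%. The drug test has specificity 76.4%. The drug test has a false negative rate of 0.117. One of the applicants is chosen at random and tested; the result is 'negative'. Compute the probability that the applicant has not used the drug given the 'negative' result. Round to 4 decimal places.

Let H be the event that the applicant has used the drug. P(H) = 0.188, so P(¬H) = 0.812. With E the 'negative' result, P(E|H) = 0.117 and P(E|¬H) = 0.764.
P(E) = 0.117·0.188 + 0.764·0.812 = 0.021996 + 0.62037 = 0.64236.
By Bayes' theorem, P(H|E) = 0.021996 / 0.64236 = 0.0342. Hence P(¬H|E) = 1 − 0.0342 = 0.9658.

P(¬H | E) ≈ 0.9658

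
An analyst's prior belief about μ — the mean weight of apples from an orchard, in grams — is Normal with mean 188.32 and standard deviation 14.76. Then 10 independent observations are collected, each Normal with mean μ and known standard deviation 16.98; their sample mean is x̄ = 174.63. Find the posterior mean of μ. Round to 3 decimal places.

Posterior mean ≈ 176.230

Prior precision 1/τ₀² = 1/14.76² = 0.00459015; data precision n/σ² = 10/16.98² = 0.0346836.
Posterior precision = 0.00459015 + 0.0346836 = 0.0392738.
Posterior mean = (0.00459015·188.32 + 0.0346836·174.63) / 0.0392738 = 176.230.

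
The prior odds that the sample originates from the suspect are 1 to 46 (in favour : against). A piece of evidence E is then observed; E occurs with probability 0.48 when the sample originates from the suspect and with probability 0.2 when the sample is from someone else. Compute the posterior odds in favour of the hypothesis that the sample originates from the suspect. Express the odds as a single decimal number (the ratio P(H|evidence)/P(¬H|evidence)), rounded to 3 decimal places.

Prior odds = 1/46 = 0.021739.
Likelihood ratio for E = 0.48/0.2 = 2.4000.
Posterior odds = prior odds × LR = 0.052174.

Posterior odds ≈ 0.052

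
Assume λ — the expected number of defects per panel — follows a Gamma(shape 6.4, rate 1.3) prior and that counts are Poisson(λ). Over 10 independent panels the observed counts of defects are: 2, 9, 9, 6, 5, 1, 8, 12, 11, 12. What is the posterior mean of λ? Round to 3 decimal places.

Posterior mean ≈ 7.204

The Poisson likelihood adds the total count to the shape and the number of exposure periods to the rate. Here ∑xᵢ = 75 and n = 10, so shape 6.4→81.4 and rate 1.3→11.3.
Posterior mean = shape/rate = 81.4/11.3 = 7.204.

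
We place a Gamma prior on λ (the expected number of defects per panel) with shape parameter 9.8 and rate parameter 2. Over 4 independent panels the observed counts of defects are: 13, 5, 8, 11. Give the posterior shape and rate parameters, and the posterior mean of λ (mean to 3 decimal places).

Posterior: Gamma(shape=46.8, rate=6); mean ≈ 7.800

Total count ∑xᵢ = 37 over n = 4 panels.
Gamma is conjugate to the Poisson likelihood: posterior is Gamma(shape = 9.8+37 = 46.8, rate = 2+4 = 6).
Posterior mean = shape/rate = 46.8/6 = 7.800.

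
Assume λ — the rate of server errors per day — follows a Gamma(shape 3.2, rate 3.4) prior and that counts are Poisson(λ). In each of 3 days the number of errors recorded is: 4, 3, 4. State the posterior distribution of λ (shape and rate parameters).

Posterior: Gamma(shape=14.2, rate=6.4)

Total count ∑xᵢ = 11 over n = 3 days.
Gamma is conjugate to the Poisson likelihood: posterior is Gamma(shape = 3.2+11 = 14.2, rate = 3.4+3 = 6.4).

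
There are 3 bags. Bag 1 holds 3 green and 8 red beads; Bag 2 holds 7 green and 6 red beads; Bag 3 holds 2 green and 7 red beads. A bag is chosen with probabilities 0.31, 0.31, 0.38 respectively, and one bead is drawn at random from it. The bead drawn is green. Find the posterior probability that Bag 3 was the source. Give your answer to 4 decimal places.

Posterior probability ≈ 0.2514

Tabulate prior·likelihood by source: [1] prior 0.31, lik 0.2727, product 0.08455; [2] prior 0.31, lik 0.5385, product 0.1669; [3] prior 0.38, lik 0.2222, product 0.08444.
Normalizing constant = 0.33591; the posterior for Bag 3 is its product over the sum, 0.08444/0.33591 = 0.2514.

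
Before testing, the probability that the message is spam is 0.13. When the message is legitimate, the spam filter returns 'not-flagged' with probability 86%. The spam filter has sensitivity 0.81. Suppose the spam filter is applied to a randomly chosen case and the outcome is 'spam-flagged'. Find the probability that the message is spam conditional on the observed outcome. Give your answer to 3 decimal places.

Write H for 'the message is spam'. Prior odds H:¬H = 0.13/0.87 = 0.14943. For the 'spam-flagged' outcome, the likelihood ratio is 0.81/0.14 = 5.7857.
Posterior odds = 0.14943 × 5.7857 = 0.86453, so P(H|E) = 0.86453/(1+0.86453) = 0.464.

P(H | E) ≈ 0.464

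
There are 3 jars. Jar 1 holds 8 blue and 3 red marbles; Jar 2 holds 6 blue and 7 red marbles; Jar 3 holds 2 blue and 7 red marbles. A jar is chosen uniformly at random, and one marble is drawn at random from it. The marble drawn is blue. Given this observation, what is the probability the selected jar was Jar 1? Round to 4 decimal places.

P(blue|Jar 1) = 0.7273; P(blue|Jar 2) = 0.4615; P(blue|Jar 3) = 0.2222.
Prior × likelihood for each source: 0.333333·0.7273=0.2424, 0.333333·0.4615=0.1538, 0.333333·0.2222=0.07407. Summing gives P(blue) = 0.47034.
P(Jar 1 | blue) = 0.2424 / 0.47034 = 0.5154.

Posterior probability ≈ 0.5154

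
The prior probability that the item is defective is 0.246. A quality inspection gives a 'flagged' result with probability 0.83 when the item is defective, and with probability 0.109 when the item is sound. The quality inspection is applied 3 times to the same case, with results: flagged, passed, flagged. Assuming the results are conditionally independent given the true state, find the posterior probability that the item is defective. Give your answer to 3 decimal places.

With H the event that the item is defective, the joint likelihood of the observed sequence is P(data|H) = 0.83·0.17·0.83 = 0.11711 and P(data|¬H) = 0.109·0.891·0.109 = 0.010586.
Bayes: P(H|data) = 0.246·0.11711 / (0.246·0.11711 + 0.754·0.010586) = 0.028810/0.036792 = 0.7831.

Posterior P(H) ≈ 0.783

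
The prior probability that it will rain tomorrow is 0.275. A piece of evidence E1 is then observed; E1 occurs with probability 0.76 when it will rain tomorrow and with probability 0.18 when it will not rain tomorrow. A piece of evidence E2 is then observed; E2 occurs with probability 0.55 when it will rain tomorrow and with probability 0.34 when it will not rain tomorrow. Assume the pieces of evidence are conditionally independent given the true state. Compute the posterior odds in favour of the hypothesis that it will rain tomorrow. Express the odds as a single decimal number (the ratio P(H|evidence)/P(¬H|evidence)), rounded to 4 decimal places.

Prior odds = 0.275/(1−0.275) = 0.37931.
Likelihood ratio for E1 = 0.76/0.18 = 4.2222.
Likelihood ratio for E2 = 0.55/0.34 = 1.6176.
Posterior odds = prior odds × LR₁ × LR₂ = 2.5907.

Posterior odds ≈ 2.5907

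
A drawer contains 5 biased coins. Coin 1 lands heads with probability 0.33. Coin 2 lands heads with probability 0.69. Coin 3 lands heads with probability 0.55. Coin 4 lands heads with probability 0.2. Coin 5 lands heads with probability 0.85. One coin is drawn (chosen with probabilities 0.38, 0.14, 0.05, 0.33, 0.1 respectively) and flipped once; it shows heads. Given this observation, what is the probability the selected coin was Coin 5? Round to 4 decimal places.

P(heads|C1) = 0.33; P(heads|C2) = 0.69; P(heads|C3) = 0.55; P(heads|C4) = 0.2; P(heads|C5) = 0.85.
Prior × likelihood for each source: 0.38·0.33=0.1254, 0.14·0.69=0.09660, 0.05·0.55=0.02750, 0.33·0.2=0.06600, 0.1·0.85=0.08500. Summing gives P(heads) = 0.40050.
P(Coin 5 | heads) = 0.08500 / 0.40050 = 0.2122.

Posterior probability ≈ 0.2122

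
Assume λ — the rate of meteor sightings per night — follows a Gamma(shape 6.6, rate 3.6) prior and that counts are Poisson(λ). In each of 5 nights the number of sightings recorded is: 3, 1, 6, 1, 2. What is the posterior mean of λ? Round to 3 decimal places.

The Poisson likelihood adds the total count to the shape and the number of exposure periods to the rate. Here ∑xᵢ = 13 and n = 5, so shape 6.6→19.6 and rate 3.6→8.6.
Posterior mean = shape/rate = 19.6/8.6 = 2.279.

Posterior mean ≈ 2.279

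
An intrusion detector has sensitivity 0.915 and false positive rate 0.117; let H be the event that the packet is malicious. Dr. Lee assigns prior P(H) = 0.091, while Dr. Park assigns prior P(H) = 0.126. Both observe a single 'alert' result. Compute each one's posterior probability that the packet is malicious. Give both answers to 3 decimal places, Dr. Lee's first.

Dr. Lee: 0.439; Dr. Park: 0.530

P('+'|H) = 0.915, P('+'|¬H) = 0.117.
Dr. Lee: numerator 0.915·0.091 = 0.083265; evidence = 0.083265+0.117·0.909 = 0.18962; posterior = 0.439.
Dr. Park: numerator 0.915·0.126 = 0.11529; evidence = 0.11529+0.117·0.874 = 0.21755; posterior = 0.530.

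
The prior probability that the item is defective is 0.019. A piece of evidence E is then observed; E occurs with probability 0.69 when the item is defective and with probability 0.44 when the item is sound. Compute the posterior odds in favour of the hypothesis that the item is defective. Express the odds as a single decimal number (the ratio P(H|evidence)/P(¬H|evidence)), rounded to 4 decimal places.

Posterior odds ≈ 0.0304

Prior odds = 0.019/(1−0.019) = 0.019368. In log-odds, ln(0.019368) = -3.9441.
Add log likelihood ratio: ln(1.5682) = 0.44992.
Posterior log-odds = -3.4942, so posterior odds = exp(-3.4942) = 0.030373.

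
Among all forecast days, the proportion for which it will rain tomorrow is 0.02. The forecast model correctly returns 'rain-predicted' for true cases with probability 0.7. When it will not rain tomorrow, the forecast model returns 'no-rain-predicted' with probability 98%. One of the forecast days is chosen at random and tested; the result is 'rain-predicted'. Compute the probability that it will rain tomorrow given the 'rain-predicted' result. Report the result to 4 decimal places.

Write H for 'it will rain tomorrow'. Prior odds H:¬H = 0.02/0.98 = 0.020408. For the 'rain-predicted' outcome, the likelihood ratio is 0.7/0.02 = 35.000.
Posterior odds = 0.020408 × 35.000 = 0.71429, so P(H|E) = 0.71429/(1+0.71429) = 0.4167.

P(H | E) ≈ 0.4167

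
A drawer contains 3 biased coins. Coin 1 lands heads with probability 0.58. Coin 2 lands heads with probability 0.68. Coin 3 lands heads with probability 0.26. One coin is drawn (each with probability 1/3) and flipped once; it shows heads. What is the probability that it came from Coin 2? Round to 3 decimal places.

Tabulate prior·likelihood by source: [1] prior 0.333333, lik 0.58, product 0.1933; [2] prior 0.333333, lik 0.68, product 0.2267; [3] prior 0.333333, lik 0.26, product 0.08667.
Normalizing constant = 0.50667; the posterior for Coin 2 is its product over the sum, 0.2267/0.50667 = 0.447.

Posterior probability ≈ 0.447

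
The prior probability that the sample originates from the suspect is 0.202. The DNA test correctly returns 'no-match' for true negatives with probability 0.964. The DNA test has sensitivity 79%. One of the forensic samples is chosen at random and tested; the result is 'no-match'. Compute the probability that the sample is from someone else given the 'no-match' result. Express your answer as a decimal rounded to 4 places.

Let H be the event that the sample originates from the suspect. P(H) = 0.202, so P(¬H) = 0.798. With E the 'no-match' result, P(E|H) = 0.21 and P(E|¬H) = 0.964.
P(E) = 0.21·0.202 + 0.964·0.798 = 0.042420 + 0.76927 = 0.81169.
By Bayes' theorem, P(H|E) = 0.042420 / 0.81169 = 0.0523. Hence P(¬H|E) = 1 − 0.0523 = 0.9477.

P(¬H | E) ≈ 0.9477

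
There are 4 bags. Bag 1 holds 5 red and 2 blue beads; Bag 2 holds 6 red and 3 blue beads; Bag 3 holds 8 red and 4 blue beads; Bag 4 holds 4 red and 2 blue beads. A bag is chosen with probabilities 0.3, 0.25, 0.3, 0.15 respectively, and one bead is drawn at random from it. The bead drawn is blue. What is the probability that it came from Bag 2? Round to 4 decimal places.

P(blue|Bag 1) = 0.2857; P(blue|Bag 2) = 0.3333; P(blue|Bag 3) = 0.3333; P(blue|Bag 4) = 0.3333.
Prior × likelihood for each source: 0.3·0.2857=0.08571, 0.25·0.3333=0.08333, 0.3·0.3333=0.1000, 0.15·0.3333=0.05000. Summing gives P(blue) = 0.31905.
P(Bag 2 | blue) = 0.08333 / 0.31905 = 0.2612.

Posterior probability ≈ 0.2612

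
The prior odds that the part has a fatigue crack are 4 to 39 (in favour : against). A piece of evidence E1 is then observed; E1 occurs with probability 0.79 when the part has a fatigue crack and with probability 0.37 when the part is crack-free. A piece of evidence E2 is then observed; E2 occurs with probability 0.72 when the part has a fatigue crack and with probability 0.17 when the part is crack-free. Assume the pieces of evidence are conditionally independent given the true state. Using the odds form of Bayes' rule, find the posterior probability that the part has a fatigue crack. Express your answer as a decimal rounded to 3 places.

Posterior probability ≈ 0.481

Prior odds = 4/39 = 0.10256. In log-odds, ln(0.10256) = -2.2773.
Add log likelihood ratios: ln(2.1351) + ln(4.2353) = 2.2020.
Posterior log-odds = -0.075285, so posterior odds = exp(-0.075285) = 0.92748. Converting, P(H|E) = 0.92748/1.9275 = 0.481.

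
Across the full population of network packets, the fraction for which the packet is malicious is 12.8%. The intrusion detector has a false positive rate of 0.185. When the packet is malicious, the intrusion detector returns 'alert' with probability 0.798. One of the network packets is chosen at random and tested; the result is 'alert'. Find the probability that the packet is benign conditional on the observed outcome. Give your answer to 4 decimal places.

P(¬H | E) ≈ 0.6123

Let H be the event that the packet is malicious. P(H) = 0.128, so P(¬H) = 0.872. With E the 'alert' result, P(E|H) = 0.798 and P(E|¬H) = 0.185.
P(E) = 0.798·0.128 + 0.185·0.872 = 0.10214 + 0.16132 = 0.26346.
By Bayes' theorem, P(H|E) = 0.10214 / 0.26346 = 0.3877. Hence P(¬H|E) = 1 − 0.3877 = 0.6123.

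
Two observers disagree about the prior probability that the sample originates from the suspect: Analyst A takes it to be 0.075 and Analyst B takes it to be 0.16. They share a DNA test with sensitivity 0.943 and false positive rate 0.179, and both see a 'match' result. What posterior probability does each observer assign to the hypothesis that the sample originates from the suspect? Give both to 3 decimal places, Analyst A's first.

The likelihood ratio for a 'match' result is 0.943/0.179 = 5.2682.
Analyst A: prior odds 0.075/0.925 = 0.081081; posterior odds 0.42715; posterior probability 0.299.
Analyst B: prior odds 0.16/0.84 = 0.19048; posterior odds 1.0035; posterior probability 0.501.

Analyst A: 0.299; Analyst B: 0.501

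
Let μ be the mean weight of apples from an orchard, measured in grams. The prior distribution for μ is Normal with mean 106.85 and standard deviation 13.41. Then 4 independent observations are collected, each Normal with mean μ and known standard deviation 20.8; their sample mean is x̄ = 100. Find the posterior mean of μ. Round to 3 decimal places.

Posterior mean ≈ 102.573

With known σ, the Normal prior is conjugate. Weight on the data is w = (n/σ²)/(n/σ² + 1/τ₀²) = 0.00924556/(0.00924556+0.00556087) = 0.62443.
Posterior mean = w·x̄ + (1−w)·μ₀ = 0.62443·100 + 0.37557·106.85 = 102.573.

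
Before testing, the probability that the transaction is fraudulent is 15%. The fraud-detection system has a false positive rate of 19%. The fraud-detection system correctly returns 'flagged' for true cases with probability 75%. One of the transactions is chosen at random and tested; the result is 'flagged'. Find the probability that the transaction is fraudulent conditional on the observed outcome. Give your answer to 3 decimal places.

P(H | E) ≈ 0.411

Let H be the event that the transaction is fraudulent. P(H) = 0.15, so P(¬H) = 0.85. With E the 'flagged' result, P(E|H) = 0.75 and P(E|¬H) = 0.19.
P(E) = 0.75·0.15 + 0.19·0.85 = 0.11250 + 0.16150 = 0.27400.
By Bayes' theorem, P(H|E) = 0.11250 / 0.27400 = 0.411.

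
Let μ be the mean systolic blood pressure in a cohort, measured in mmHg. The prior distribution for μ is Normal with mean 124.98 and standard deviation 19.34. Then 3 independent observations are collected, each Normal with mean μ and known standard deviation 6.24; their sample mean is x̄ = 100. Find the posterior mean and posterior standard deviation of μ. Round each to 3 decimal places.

Posterior mean ≈ 100.838; posterior SD ≈ 3.542

With known σ, the Normal prior is conjugate. Weight on the data is w = (n/σ²)/(n/σ² + 1/τ₀²) = 0.0770464/(0.0770464+0.00267354) = 0.96646.
Posterior mean = w·x̄ + (1−w)·μ₀ = 0.96646·100 + 0.033537·124.98 = 100.838. Posterior variance = 1/(0.0770464+0.00267354) = 12.5439, so SD = 3.542.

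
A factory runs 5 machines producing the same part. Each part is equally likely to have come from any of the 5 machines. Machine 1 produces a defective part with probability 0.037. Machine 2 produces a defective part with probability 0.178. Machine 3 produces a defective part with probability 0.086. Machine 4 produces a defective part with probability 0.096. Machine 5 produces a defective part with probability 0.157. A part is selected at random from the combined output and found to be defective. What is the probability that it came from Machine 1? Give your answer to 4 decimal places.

P(defective|M1) = 0.037; P(defective|M2) = 0.178; P(defective|M3) = 0.086; P(defective|M4) = 0.096; P(defective|M5) = 0.157.
Prior × likelihood for each source: 0.2·0.037=0.007400, 0.2·0.178=0.03560, 0.2·0.086=0.01720, 0.2·0.096=0.01920, 0.2·0.157=0.03140. Summing gives P(defective) = 0.11080.
P(Machine 1 | defective) = 0.007400 / 0.11080 = 0.0668.

Posterior probability ≈ 0.0668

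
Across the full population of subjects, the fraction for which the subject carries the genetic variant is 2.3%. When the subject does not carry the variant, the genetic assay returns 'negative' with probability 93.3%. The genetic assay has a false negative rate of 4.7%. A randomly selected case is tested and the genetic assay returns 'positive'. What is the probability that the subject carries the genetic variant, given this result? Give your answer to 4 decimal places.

Write H for 'the subject carries the genetic variant'. Prior odds H:¬H = 0.023/0.977 = 0.023541. For the 'positive' outcome, the likelihood ratio is 0.953/0.067 = 14.224.
Posterior odds = 0.023541 × 14.224 = 0.33485, so P(H|E) = 0.33485/(1+0.33485) = 0.2509.

P(H | E) ≈ 0.2509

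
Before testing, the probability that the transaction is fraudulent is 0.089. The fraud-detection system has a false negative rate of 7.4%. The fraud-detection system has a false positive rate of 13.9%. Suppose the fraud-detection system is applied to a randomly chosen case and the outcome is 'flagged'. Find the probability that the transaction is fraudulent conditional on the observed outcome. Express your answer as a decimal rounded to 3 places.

Let H be the event that the transaction is fraudulent. P(H) = 0.089, so P(¬H) = 0.911. With E the 'flagged' result, P(E|H) = 0.926 and P(E|¬H) = 0.139.
P(E) = 0.926·0.089 + 0.139·0.911 = 0.082414 + 0.12663 = 0.20904.
By Bayes' theorem, P(H|E) = 0.082414 / 0.20904 = 0.394.

P(H | E) ≈ 0.394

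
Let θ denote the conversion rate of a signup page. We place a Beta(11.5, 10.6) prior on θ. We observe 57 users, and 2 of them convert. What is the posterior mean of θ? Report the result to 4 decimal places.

Posterior mean ≈ 0.1707

The binomial likelihood is conjugate to the Beta prior: with 2 successes and 55 failures, the posterior is Beta(11.5+2, 10.6+55) = Beta(13.5, 65.6).
E[θ | data] = 13.5/(13.5+65.6) = 0.1707.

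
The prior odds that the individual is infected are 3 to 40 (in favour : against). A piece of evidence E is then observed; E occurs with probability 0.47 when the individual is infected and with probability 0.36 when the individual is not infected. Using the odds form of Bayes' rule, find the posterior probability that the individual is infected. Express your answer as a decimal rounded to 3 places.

Prior odds = 3/40 = 0.075000.
Likelihood ratio for E = 0.47/0.36 = 1.3056.
Posterior odds = prior odds × LR = 0.097917.
Posterior probability = odds/(1+odds) = 0.097917/1.0979 = 0.089.

Posterior probability ≈ 0.089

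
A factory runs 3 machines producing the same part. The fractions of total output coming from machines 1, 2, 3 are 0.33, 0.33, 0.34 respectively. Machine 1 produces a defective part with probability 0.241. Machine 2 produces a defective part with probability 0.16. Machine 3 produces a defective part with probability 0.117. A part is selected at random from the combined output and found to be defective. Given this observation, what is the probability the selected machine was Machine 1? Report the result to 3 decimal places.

Tabulate prior·likelihood by source: [1] prior 0.33, lik 0.241, product 0.07953; [2] prior 0.33, lik 0.16, product 0.05280; [3] prior 0.34, lik 0.117, product 0.03978.
Normalizing constant = 0.17211; the posterior for Machine 1 is its product over the sum, 0.07953/0.17211 = 0.462.

Posterior probability ≈ 0.462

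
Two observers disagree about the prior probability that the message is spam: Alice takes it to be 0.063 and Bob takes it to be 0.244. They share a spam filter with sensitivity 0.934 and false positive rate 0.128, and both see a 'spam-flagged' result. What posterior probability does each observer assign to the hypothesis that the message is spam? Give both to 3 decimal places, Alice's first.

The likelihood ratio for a 'spam-flagged' result is 0.934/0.128 = 7.2969.
Alice: prior odds 0.063/0.937 = 0.067236; posterior odds 0.49061; posterior probability 0.329.
Bob: prior odds 0.244/0.756 = 0.32275; posterior odds 2.3551; posterior probability 0.702.

Alice: 0.329; Bob: 0.702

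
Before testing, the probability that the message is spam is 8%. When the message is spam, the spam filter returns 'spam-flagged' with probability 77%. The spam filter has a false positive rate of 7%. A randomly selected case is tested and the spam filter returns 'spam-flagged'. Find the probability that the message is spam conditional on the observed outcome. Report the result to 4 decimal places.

Let H be the event that the message is spam. P(H) = 0.08, so P(¬H) = 0.92. With E the 'spam-flagged' result, P(E|H) = 0.77 and P(E|¬H) = 0.07.
P(E) = 0.77·0.08 + 0.07·0.92 = 0.061600 + 0.064400 = 0.12600.
By Bayes' theorem, P(H|E) = 0.061600 / 0.12600 = 0.4889.

P(H | E) ≈ 0.4889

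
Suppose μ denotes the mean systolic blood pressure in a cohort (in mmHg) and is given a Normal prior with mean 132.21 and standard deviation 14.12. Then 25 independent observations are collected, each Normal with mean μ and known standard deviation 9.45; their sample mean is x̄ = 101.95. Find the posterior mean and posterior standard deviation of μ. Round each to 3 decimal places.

Posterior mean ≈ 102.483; posterior SD ≈ 1.873

With known σ, the Normal prior is conjugate. Weight on the data is w = (n/σ²)/(n/σ² + 1/τ₀²) = 0.279947/(0.279947+0.00501569) = 0.98240.
Posterior mean = w·x̄ + (1−w)·μ₀ = 0.98240·101.95 + 0.017601·132.21 = 102.483. Posterior variance = 1/(0.279947+0.00501569) = 3.50923, so SD = 1.873.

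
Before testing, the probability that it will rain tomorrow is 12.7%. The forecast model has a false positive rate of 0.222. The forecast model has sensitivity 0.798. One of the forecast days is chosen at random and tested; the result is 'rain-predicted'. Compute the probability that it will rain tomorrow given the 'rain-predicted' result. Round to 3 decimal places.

P(H | E) ≈ 0.343

Let H be the event that it will rain tomorrow. P(H) = 0.127, so P(¬H) = 0.873. With E the 'rain-predicted' result, P(E|H) = 0.798 and P(E|¬H) = 0.222.
P(E) = 0.798·0.127 + 0.222·0.873 = 0.10135 + 0.19381 = 0.29515.
By Bayes' theorem, P(H|E) = 0.10135 / 0.29515 = 0.343.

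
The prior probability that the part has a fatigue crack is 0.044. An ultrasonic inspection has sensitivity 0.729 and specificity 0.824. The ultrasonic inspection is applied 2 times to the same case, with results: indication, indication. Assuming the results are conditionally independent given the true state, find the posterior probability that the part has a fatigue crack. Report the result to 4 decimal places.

With H the event that the part has a fatigue crack, the joint likelihood of the observed sequence is P(data|H) = 0.729·0.729 = 0.53144 and P(data|¬H) = 0.176·0.176 = 0.030976.
Bayes: P(H|data) = 0.044·0.53144 / (0.044·0.53144 + 0.956·0.030976) = 0.023383/0.052996 = 0.4412.

Posterior P(H) ≈ 0.4412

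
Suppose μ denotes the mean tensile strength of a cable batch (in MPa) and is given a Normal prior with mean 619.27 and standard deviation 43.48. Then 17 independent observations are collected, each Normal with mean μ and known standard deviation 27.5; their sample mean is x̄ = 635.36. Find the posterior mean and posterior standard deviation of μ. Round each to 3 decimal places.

Prior precision 1/τ₀² = 1/43.48² = 0.00052896; data precision n/σ² = 17/27.5² = 0.0224793.
Posterior precision = 0.00052896 + 0.0224793 = 0.0230083, giving posterior SD = 1/√0.0230083 = 6.593.
Posterior mean = (0.00052896·619.27 + 0.0224793·635.36) / 0.0230083 = 634.990.

Posterior mean ≈ 634.990; posterior SD ≈ 6.593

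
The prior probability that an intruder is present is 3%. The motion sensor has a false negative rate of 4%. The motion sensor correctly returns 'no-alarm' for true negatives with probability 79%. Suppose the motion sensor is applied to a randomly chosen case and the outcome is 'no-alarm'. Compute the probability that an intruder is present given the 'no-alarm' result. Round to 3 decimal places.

P(H | E) ≈ 0.002

Write H for 'an intruder is present'. Prior odds H:¬H = 0.03/0.97 = 0.030928. For the 'no-alarm' outcome, the likelihood ratio is 0.04/0.79 = 0.050633.
Posterior odds = 0.030928 × 0.050633 = 0.0015660, so P(H|E) = 0.0015660/(1+0.0015660) = 0.002.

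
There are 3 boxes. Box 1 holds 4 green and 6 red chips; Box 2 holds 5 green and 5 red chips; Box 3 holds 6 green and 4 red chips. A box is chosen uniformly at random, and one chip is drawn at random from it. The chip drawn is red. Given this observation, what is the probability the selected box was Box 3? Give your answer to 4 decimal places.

P(red|Box 1) = 0.6; P(red|Box 2) = 0.5; P(red|Box 3) = 0.4.
Prior × likelihood for each source: 0.333333·0.6=0.2000, 0.333333·0.5=0.1667, 0.333333·0.4=0.1333. Summing gives P(red) = 0.50000.
P(Box 3 | red) = 0.1333 / 0.50000 = 0.2667.

Posterior probability ≈ 0.2667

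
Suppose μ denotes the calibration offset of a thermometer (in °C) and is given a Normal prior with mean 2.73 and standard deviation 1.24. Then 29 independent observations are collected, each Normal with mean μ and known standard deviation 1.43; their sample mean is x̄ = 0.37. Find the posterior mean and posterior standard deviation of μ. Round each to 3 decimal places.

With known σ, the Normal prior is conjugate. Weight on the data is w = (n/σ²)/(n/σ² + 1/τ₀²) = 14.1816/(14.1816+0.650364) = 0.95615.
Posterior mean = w·x̄ + (1−w)·μ₀ = 0.95615·0.37 + 0.043849·2.73 = 0.473. Posterior variance = 1/(14.1816+0.650364) = 0.0674219, so SD = 0.260.

Posterior mean ≈ 0.473; posterior SD ≈ 0.260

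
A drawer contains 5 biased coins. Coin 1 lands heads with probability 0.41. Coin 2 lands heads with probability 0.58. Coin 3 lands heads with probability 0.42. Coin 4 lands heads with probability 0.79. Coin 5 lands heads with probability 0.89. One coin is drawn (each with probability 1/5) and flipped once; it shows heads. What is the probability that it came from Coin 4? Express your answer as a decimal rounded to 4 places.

P(heads|C1) = 0.41; P(heads|C2) = 0.58; P(heads|C3) = 0.42; P(heads|C4) = 0.79; P(heads|C5) = 0.89.
Prior × likelihood for each source: 0.2·0.41=0.08200, 0.2·0.58=0.1160, 0.2·0.42=0.08400, 0.2·0.79=0.1580, 0.2·0.89=0.1780. Summing gives P(heads) = 0.61800.
P(Coin 4 | heads) = 0.1580 / 0.61800 = 0.2557.

Posterior probability ≈ 0.2557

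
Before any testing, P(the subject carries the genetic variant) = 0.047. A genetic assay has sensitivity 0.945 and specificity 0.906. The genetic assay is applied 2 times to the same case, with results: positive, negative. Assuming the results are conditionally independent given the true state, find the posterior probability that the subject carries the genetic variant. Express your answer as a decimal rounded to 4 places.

Posterior P(H) ≈ 0.0292

Let H be the event that the subject carries the genetic variant; start with P(H) = 0.047. P('positive'|H) = 0.945, P('positive'|¬H) = 0.094.
Update on result 1 ('positive'): P(H) ← 0.945·0.0470 / (0.945·0.0470 + 0.094·0.9530) = 0.044415/0.13400 = 0.3315.
Update on result 2 ('negative'): P(H) ← 0.055·0.3315 / (0.055·0.3315 + 0.906·0.6685) = 0.018230/0.62393 = 0.0292.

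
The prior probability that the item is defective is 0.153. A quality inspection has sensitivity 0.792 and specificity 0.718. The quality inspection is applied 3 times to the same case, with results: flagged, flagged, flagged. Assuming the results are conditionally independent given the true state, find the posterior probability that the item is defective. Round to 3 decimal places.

Let H be the event that the item is defective; start with P(H) = 0.153. P('flagged'|H) = 0.792, P('flagged'|¬H) = 0.282.
Update on result 1 ('flagged'): P(H) ← 0.792·0.1530 / (0.792·0.1530 + 0.282·0.8470) = 0.12118/0.36003 = 0.3366.
Update on result 2 ('flagged'): P(H) ← 0.792·0.3366 / (0.792·0.3366 + 0.282·0.6634) = 0.26656/0.45365 = 0.5876.
Update on result 3 ('flagged'): P(H) ← 0.792·0.5876 / (0.792·0.5876 + 0.282·0.4124) = 0.46538/0.58168 = 0.8001.

Posterior P(H) ≈ 0.800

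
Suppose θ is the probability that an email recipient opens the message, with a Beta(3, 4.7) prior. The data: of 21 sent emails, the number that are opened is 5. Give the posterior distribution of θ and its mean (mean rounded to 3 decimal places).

Posterior: Beta(8, 20.7); mean ≈ 0.279

The binomial likelihood is conjugate to the Beta prior: with 5 successes and 16 failures, the posterior is Beta(3+5, 4.7+16) = Beta(8, 20.7).
Posterior mean = α/(α+β) = 8/28.7 = 0.279.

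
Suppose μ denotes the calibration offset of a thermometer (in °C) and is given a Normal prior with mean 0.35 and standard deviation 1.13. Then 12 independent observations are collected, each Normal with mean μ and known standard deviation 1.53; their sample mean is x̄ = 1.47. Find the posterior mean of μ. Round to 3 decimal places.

With known σ, the Normal prior is conjugate. Weight on the data is w = (n/σ²)/(n/σ² + 1/τ₀²) = 5.12623/(5.12623+0.783147) = 0.86747.
Posterior mean = w·x̄ + (1−w)·μ₀ = 0.86747·1.47 + 0.13253·0.35 = 1.322.

Posterior mean ≈ 1.322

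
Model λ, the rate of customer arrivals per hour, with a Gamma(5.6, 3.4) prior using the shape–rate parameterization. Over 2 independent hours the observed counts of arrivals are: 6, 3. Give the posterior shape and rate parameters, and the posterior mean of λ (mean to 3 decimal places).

Posterior: Gamma(shape=14.6, rate=5.4); mean ≈ 2.704

The Poisson likelihood adds the total count to the shape and the number of exposure periods to the rate. Here ∑xᵢ = 9 and n = 2, so shape 5.6→14.6 and rate 3.4→5.4.
E[λ | data] = 14.6/5.4 = 2.704.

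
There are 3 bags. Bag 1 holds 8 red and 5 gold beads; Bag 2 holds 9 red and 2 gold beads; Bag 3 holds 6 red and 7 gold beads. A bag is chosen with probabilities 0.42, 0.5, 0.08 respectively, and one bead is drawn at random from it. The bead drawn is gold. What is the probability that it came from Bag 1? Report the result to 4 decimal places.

Tabulate prior·likelihood by source: [1] prior 0.42, lik 0.3846, product 0.1615; [2] prior 0.5, lik 0.1818, product 0.09091; [3] prior 0.08, lik 0.5385, product 0.04308.
Normalizing constant = 0.29552; the posterior for Bag 1 is its product over the sum, 0.1615/0.29552 = 0.5466.

Posterior probability ≈ 0.5466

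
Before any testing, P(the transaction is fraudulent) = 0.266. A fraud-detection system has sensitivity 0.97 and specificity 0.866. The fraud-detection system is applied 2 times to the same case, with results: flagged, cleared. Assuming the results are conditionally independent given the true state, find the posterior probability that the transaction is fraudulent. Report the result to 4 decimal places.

With H the event that the transaction is fraudulent, the joint likelihood of the observed sequence is P(data|H) = 0.97·0.03 = 0.029100 and P(data|¬H) = 0.134·0.866 = 0.11604.
Bayes: P(H|data) = 0.266·0.029100 / (0.266·0.029100 + 0.734·0.11604) = 0.0077406/0.092917 = 0.0833.

Posterior P(H) ≈ 0.0833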